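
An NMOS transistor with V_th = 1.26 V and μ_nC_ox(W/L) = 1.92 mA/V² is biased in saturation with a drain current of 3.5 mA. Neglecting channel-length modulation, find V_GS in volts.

V_GS = 3.17 V

In saturation I_D = ½ k_n (V_GS − V_th)², so V_GS − V_th = √(2 I_D / k_n) = √(2 × 3.5 / 1.92) = 1.91 V.
V_GS = 1.26 + 1.91 = 3.17 V.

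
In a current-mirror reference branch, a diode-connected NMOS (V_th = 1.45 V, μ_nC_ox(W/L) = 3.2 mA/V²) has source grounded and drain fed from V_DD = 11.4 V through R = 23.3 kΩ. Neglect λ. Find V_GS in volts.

V_GS = 1.95 V

With gate tied to drain, V_GS = V_DS ≥ V_GS − V_th, so the device is in saturation.
KCL at the drain: ½ k_n (V_GS − V_th)² = (V_DD − V_GS)/R.
Let x = V_GS − 1.45. Then 37.3 x² + x − 9.95 = 0, giving x = 0.503 V (positive root), so V_GS = 1.95 V.
I_D = (V_DD − V_GS)/R = (11.4 − 1.95) / 23.3 = 0.405 mA.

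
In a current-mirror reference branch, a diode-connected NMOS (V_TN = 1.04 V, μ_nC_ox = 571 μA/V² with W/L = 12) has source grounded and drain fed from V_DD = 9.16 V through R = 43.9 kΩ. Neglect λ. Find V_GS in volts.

V_GS = 1.27 V

With gate tied to drain, V_GS = V_DS ≥ V_GS − V_TN, so the device is in saturation.
k_n = μ_nC_ox · (W/L) = 6.852 mA/V².
KCL at the drain: ½ k_n (V_GS − V_TN)² = (V_DD − V_GS)/R.
Let x = V_GS − 1.04. Then 150 x² + x − 8.12 = 0, giving x = 0.229 V (positive root), so V_GS = 1.27 V.
I_D = (V_DD − V_GS)/R = (9.16 − 1.27) / 43.9 = 0.18 mA.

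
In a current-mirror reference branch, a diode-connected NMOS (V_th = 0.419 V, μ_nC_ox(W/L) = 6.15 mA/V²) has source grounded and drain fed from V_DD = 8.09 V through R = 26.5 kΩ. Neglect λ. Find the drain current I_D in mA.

I_D = 0.278 mA

With gate tied to drain, V_GS = V_DS ≥ V_GS − V_th, so the device is in saturation.
KCL at the drain: ½ k_n (V_GS − V_th)² = (V_DD − V_GS)/R.
Let x = V_GS − 0.419. Then 81.5 x² + x − 7.671 = 0, giving x = 0.301 V (positive root), so V_GS = 0.72 V.
I_D = (V_DD − V_GS)/R = (8.09 − 0.72) / 26.5 = 0.278 mA.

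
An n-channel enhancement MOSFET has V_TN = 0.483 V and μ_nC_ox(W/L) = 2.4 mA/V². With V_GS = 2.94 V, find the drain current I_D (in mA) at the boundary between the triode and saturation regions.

At the boundary V_DS = V_ov = V_GS − V_TN = 2.94 − 0.483 = 2.46 V.
I_D = ½ k_n V_ov² = 0.5 × 2.4 × 2.46² = 7.24 mA.

I_D = 7.24 mA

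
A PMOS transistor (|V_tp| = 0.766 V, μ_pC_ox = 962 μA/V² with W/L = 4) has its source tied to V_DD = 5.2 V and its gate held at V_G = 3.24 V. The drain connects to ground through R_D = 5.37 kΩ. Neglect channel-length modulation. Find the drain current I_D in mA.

V_SG = V_DD − V_G = 5.2 − 3.24 = 1.96 V, so V_ov = 1.96 − 0.766 = 1.19 V.
k_p = μ_pC_ox · (W/L) = 3.848 mA/V².
Assume saturation: I_D = ½ k_p V_ov² = 0.5 × 3.848 × 1.19² = 2.74 mA, giving V_SD = V_DD − I_D R_D = 5.2 − 2.74 × 5.37 = -9.53 V.
But -9.53 V < V_ov = 1.19 V, so the device is actually in triode.
In triode I_D = k_p[V_ov V_SD − ½ V_SD²] and I_D = (V_DD − V_SD)/R_D. Equating: 10.3 V_SD² − 25.67 V_SD + 5.2 = 0, giving V_SD = 0.222 V (the root below V_ov).
I_D = (5.2 − 0.222) / 5.37 = 0.927 mA.

I_D = 0.927 mA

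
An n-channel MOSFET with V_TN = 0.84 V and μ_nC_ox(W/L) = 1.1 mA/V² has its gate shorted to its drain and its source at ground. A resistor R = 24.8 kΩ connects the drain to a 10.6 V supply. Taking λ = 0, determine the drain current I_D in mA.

With gate tied to drain, V_GS = V_DS ≥ V_GS − V_TN, so the device is in saturation.
KCL at the drain: ½ k_n (V_GS − V_TN)² = (V_DD − V_GS)/R.
Let x = V_GS − 0.84. Then 13.6 x² + x − 9.76 = 0, giving x = 0.81 V (positive root), so V_GS = 1.65 V.
I_D = (V_DD − V_GS)/R = (10.6 − 1.65) / 24.8 = 0.361 mA.

I_D = 0.361 mA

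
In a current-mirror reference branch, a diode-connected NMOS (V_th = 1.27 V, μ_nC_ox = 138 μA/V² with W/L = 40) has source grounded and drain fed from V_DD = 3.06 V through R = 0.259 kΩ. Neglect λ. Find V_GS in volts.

V_GS = 2.30 V

With gate tied to drain, V_GS = V_DS ≥ V_GS − V_th, so the device is in saturation.
k_n = μ_nC_ox · (W/L) = 5.52 mA/V².
KCL at the drain: ½ k_n (V_GS − V_th)² = (V_DD − V_GS)/R.
Let x = V_GS − 1.27. Then 0.715 x² + x − 1.79 = 0, giving x = 1.03 V (positive root), so V_GS = 2.3 V.
I_D = (V_DD − V_GS)/R = (3.06 − 2.3) / 0.259 = 2.93 mA.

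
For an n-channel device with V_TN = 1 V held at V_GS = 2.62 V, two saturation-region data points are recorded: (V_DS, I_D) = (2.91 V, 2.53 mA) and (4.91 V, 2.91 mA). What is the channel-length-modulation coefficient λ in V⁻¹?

With V_GS fixed, I_D ∝ (1 + λ V_DS) in saturation, so I_D2/I_D1 = (1 + λ V_DS2)/(1 + λ V_DS1).
2.91/2.53 = 1.15 = (1 + 4.91 λ)/(1 + 2.91 λ).
Solving: λ (I_D1 V_DS2 − I_D2 V_DS1) = I_D2 − I_D1, so λ = (2.91 − 2.53) / (2.53 × 4.91 − 2.91 × 2.91) = 0.38 / 3.95 = 0.0961 V⁻¹.

λ = 0.0961 V⁻¹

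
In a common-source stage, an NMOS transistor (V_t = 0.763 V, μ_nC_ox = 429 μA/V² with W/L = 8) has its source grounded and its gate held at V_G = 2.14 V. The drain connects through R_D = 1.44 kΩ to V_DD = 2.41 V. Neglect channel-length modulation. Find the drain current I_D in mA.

I_D = 1.43 mA

V_GS = V_G = 2.14 V, so V_ov = 2.14 − 0.763 = 1.38 V.
k_n = μ_nC_ox · (W/L) = 3.432 mA/V².
Assume saturation: I_D = ½ k_n V_ov² = 0.5 × 3.432 × 1.38² = 3.25 mA, giving V_DS = V_DD − I_D R_D = 2.41 − 3.25 × 1.44 = -2.28 V.
But -2.28 V < V_ov = 1.38 V, so the device is actually in triode.
In triode I_D = k_n[V_ov V_DS − ½ V_DS²] and I_D = (V_DD − V_DS)/R_D. Equating: 2.47 V_DS² − 7.805 V_DS + 2.41 = 0, giving V_DS = 0.347 V (the root below V_ov).
I_D = (2.41 − 0.347) / 1.44 = 1.43 mA.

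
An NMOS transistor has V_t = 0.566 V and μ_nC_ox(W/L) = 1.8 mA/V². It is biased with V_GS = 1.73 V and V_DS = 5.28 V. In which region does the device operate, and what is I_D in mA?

Saturation; I_D = 1.22 mA

V_ov = V_GS − V_t = 1.73 − 0.566 = 1.16 V.
Since V_DS = 5.28 V ≥ V_ov = 1.16 V, the device is in saturation.
I_D = ½ k_n V_ov² = 0.5 × 1.8 × 1.16² = 1.22 mA.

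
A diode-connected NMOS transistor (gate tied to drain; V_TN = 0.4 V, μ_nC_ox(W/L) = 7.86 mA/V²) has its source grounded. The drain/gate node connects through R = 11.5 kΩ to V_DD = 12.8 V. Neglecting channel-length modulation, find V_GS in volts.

V_GS = 0.913 V

With gate tied to drain, V_GS = V_DS ≥ V_GS − V_TN, so the device is in saturation.
KCL at the drain: ½ k_n (V_GS − V_TN)² = (V_DD − V_GS)/R.
Let x = V_GS − 0.4. Then 45.2 x² + x − 12.4 = 0, giving x = 0.513 V (positive root), so V_GS = 0.913 V.
I_D = (V_DD − V_GS)/R = (12.8 − 0.913) / 11.5 = 1.03 mA.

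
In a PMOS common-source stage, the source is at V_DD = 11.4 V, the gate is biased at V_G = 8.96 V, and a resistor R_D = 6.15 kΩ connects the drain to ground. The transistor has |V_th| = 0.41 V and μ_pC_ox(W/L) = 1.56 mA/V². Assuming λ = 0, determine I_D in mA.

I_D = 1.75 mA

V_SG = V_DD − V_G = 11.4 − 8.96 = 2.44 V, so V_ov = 2.44 − 0.41 = 2.03 V.
Assume saturation: I_D = ½ k_p V_ov² = 0.5 × 1.56 × 2.03² = 3.21 mA, giving V_SD = V_DD − I_D R_D = 11.4 − 3.21 × 6.15 = -8.37 V.
But -8.37 V < V_ov = 2.03 V, so the device is actually in triode.
In triode I_D = k_p[V_ov V_SD − ½ V_SD²] and I_D = (V_DD − V_SD)/R_D. Equating: 4.8 V_SD² − 20.48 V_SD + 11.4 = 0, giving V_SD = 0.658 V (the root below V_ov).
I_D = (11.4 − 0.658) / 6.15 = 1.75 mA.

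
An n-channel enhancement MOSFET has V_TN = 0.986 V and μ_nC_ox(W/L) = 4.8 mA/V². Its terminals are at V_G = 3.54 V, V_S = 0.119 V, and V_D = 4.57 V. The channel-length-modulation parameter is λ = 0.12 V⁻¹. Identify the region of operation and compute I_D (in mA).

V_GS = V_G − V_S = 3.54 − 0.119 = 3.42 V; V_DS = V_D − V_S = 4.57 − 0.119 = 4.45 V.
V_ov = V_GS − V_TN = 3.42 − 0.986 = 2.44 V.
Since V_DS = 4.45 V ≥ V_ov = 2.44 V, the device is in saturation.
I_D = ½ k_n V_ov² (1 + λ V_DS) = 0.5 × 4.8 × 2.44² × (1 + 0.12 × 4.45) = 21.8 mA.

Saturation; I_D = 21.8 mA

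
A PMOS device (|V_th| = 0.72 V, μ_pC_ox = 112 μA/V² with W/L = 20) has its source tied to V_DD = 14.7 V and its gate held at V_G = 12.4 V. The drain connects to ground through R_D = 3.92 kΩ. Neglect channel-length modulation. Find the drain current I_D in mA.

V_SG = V_DD − V_G = 14.7 − 12.4 = 2.3 V, so V_ov = 2.3 − 0.72 = 1.58 V.
k_p = μ_pC_ox · (W/L) = 2.24 mA/V².
Assume saturation: I_D = ½ k_p V_ov² = 0.5 × 2.24 × 1.58² = 2.8 mA, giving V_SD = V_DD − I_D R_D = 14.7 − 2.8 × 3.92 = 3.74 V.
V_SD = 3.74 V ≥ V_ov = 1.58 V, confirming saturation.

I_D = 2.80 mA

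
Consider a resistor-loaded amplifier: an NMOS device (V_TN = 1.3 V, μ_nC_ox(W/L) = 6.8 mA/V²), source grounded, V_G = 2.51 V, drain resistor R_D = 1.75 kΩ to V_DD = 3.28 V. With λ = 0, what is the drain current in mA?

V_GS = V_G = 2.51 V, so V_ov = 2.51 − 1.3 = 1.21 V.
Assume saturation: I_D = ½ k_n V_ov² = 0.5 × 6.8 × 1.21² = 4.98 mA, giving V_DS = V_DD − I_D R_D = 3.28 − 4.98 × 1.75 = -5.43 V.
But -5.43 V < V_ov = 1.21 V, so the device is actually in triode.
In triode I_D = k_n[V_ov V_DS − ½ V_DS²] and I_D = (V_DD − V_DS)/R_D. Equating: 5.95 V_DS² − 15.4 V_DS + 3.28 = 0, giving V_DS = 0.234 V (the root below V_ov).
I_D = (3.28 − 0.234) / 1.75 = 1.74 mA.

I_D = 1.74 mA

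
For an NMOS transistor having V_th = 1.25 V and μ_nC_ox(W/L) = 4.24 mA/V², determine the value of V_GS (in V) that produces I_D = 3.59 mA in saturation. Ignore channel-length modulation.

In saturation I_D = ½ k_n (V_GS − V_th)², so V_GS − V_th = √(2 I_D / k_n) = √(2 × 3.59 / 4.24) = 1.3 V.
V_GS = 1.25 + 1.3 = 2.55 V.

V_GS = 2.55 V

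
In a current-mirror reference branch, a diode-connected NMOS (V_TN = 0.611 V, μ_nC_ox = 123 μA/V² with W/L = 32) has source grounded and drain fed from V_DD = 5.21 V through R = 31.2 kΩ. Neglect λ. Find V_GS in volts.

V_GS = 0.877 V

With gate tied to drain, V_GS = V_DS ≥ V_GS − V_TN, so the device is in saturation.
k_n = μ_nC_ox · (W/L) = 3.936 mA/V².
KCL at the drain: ½ k_n (V_GS − V_TN)² = (V_DD − V_GS)/R.
Let x = V_GS − 0.611. Then 61.4 x² + x − 4.599 = 0, giving x = 0.266 V (positive root), so V_GS = 0.877 V.
I_D = (V_DD − V_GS)/R = (5.21 − 0.877) / 31.2 = 0.139 mA.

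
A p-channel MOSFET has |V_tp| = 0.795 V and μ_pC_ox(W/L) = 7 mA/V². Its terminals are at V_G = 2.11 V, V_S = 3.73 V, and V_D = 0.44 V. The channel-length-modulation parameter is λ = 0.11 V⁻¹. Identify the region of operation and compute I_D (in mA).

Saturation; I_D = 3.24 mA

V_SG = V_S − V_G = 3.73 − 2.11 = 1.62 V; V_SD = V_S − V_D = 3.73 − 0.44 = 3.29 V.
V_ov = V_SG − |V_tp| = 1.62 − 0.795 = 0.825 V.
Since V_SD = 3.29 V ≥ V_ov = 0.825 V, the device is in saturation.
I_D = ½ k_p V_ov² (1 + λ V_SD) = 0.5 × 7 × 0.825² × (1 + 0.11 × 3.29) = 3.24 mA.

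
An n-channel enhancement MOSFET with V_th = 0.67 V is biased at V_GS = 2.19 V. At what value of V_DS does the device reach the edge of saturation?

The boundary between triode and saturation is V_DS = V_GS − V_th = V_ov.
V_ov = 2.19 − 0.67 = 1.52 V.

V_DS,sat = 1.52 V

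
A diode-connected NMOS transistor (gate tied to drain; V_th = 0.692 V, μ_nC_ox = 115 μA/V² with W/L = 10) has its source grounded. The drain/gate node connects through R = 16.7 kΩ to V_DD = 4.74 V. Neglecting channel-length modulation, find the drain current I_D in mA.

I_D = 0.207 mA

With gate tied to drain, V_GS = V_DS ≥ V_GS − V_th, so the device is in saturation.
k_n = μ_nC_ox · (W/L) = 1.15 mA/V².
KCL at the drain: ½ k_n (V_GS − V_th)² = (V_DD − V_GS)/R.
Let x = V_GS − 0.692. Then 9.6 x² + x − 4.048 = 0, giving x = 0.599 V (positive root), so V_GS = 1.29 V.
I_D = (V_DD − V_GS)/R = (4.74 − 1.29) / 16.7 = 0.207 mA.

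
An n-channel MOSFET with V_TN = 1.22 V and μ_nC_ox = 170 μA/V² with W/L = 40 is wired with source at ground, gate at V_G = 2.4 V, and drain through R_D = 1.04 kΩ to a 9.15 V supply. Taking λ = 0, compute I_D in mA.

V_GS = V_G = 2.4 V, so V_ov = 2.4 − 1.22 = 1.18 V.
k_n = μ_nC_ox · (W/L) = 6.8 mA/V².
Assume saturation: I_D = ½ k_n V_ov² = 0.5 × 6.8 × 1.18² = 4.73 mA, giving V_DS = V_DD − I_D R_D = 9.15 − 4.73 × 1.04 = 4.23 V.
V_DS = 4.23 V ≥ V_ov = 1.18 V, confirming saturation.

I_D = 4.73 mA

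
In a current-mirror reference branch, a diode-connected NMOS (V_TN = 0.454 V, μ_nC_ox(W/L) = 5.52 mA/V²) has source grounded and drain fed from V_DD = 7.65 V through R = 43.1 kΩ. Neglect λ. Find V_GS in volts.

With gate tied to drain, V_GS = V_DS ≥ V_GS − V_TN, so the device is in saturation.
KCL at the drain: ½ k_n (V_GS − V_TN)² = (V_DD − V_GS)/R.
Let x = V_GS − 0.454. Then 119 x² + x − 7.196 = 0, giving x = 0.242 V (positive root), so V_GS = 0.696 V.
I_D = (V_DD − V_GS)/R = (7.65 − 0.696) / 43.1 = 0.161 mA.

V_GS = 0.696 V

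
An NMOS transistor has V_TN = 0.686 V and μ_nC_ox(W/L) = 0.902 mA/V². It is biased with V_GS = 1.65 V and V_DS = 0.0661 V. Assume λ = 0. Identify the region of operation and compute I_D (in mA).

Triode; I_D = 0.0555 mA

V_ov = V_GS − V_TN = 1.65 − 0.686 = 0.964 V.
Since V_DS = 0.0661 V < V_ov = 0.964 V, the device is in the triode region.
I_D = k_n [V_ov · V_DS − ½ V_DS²] = 0.902 × [0.964 × 0.0661 − 0.5 × 0.0661²] = 0.0555 mA.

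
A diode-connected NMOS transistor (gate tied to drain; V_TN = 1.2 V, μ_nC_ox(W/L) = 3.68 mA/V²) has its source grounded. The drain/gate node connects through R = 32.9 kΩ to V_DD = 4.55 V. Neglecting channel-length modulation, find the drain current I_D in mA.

With gate tied to drain, V_GS = V_DS ≥ V_GS − V_TN, so the device is in saturation.
KCL at the drain: ½ k_n (V_GS − V_TN)² = (V_DD − V_GS)/R.
Let x = V_GS − 1.2. Then 60.5 x² + x − 3.35 = 0, giving x = 0.227 V (positive root), so V_GS = 1.43 V.
I_D = (V_DD − V_GS)/R = (4.55 − 1.43) / 32.9 = 0.0949 mA.

I_D = 0.0949 mA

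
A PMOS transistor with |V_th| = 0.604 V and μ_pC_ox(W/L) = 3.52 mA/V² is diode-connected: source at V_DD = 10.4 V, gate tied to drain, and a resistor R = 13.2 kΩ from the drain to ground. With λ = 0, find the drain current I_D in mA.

With gate tied to drain, V_SG = V_SD ≥ V_SG − |V_th|, so the device is in saturation.
KCL at the drain: ½ k_p (V_SG − |V_th|)² = (V_DD − V_SG)/R.
Let x = V_SG − 0.604. Then 23.2 x² + x − 9.796 = 0, giving x = 0.628 V (positive root), so V_SG = 1.23 V.
I_D = (V_DD − V_SG)/R = (10.4 − 1.23) / 13.2 = 0.695 mA.

I_D = 0.695 mA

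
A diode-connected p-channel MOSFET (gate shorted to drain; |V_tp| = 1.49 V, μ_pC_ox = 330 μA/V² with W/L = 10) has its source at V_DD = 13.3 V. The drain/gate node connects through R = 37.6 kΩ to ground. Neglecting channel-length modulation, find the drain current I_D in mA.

With gate tied to drain, V_SG = V_SD ≥ V_SG − |V_tp|, so the device is in saturation.
k_p = μ_pC_ox · (W/L) = 3.3 mA/V².
KCL at the drain: ½ k_p (V_SG − |V_tp|)² = (V_DD − V_SG)/R.
Let x = V_SG − 1.49. Then 62 x² + x − 11.81 = 0, giving x = 0.428 V (positive root), so V_SG = 1.92 V.
I_D = (V_DD − V_SG)/R = (13.3 − 1.92) / 37.6 = 0.303 mA.

I_D = 0.303 mA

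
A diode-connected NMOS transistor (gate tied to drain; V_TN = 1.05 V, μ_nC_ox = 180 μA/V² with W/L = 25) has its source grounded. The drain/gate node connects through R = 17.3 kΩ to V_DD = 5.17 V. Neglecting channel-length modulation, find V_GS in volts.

V_GS = 1.36 V

With gate tied to drain, V_GS = V_DS ≥ V_GS − V_TN, so the device is in saturation.
k_n = μ_nC_ox · (W/L) = 4.5 mA/V².
KCL at the drain: ½ k_n (V_GS − V_TN)² = (V_DD − V_GS)/R.
Let x = V_GS − 1.05. Then 38.9 x² + x − 4.12 = 0, giving x = 0.313 V (positive root), so V_GS = 1.36 V.
I_D = (V_DD − V_GS)/R = (5.17 − 1.36) / 17.3 = 0.22 mA.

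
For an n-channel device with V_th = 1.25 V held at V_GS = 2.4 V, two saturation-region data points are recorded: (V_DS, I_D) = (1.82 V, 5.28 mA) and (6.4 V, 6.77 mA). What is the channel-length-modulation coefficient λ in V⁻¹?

With V_GS fixed, I_D ∝ (1 + λ V_DS) in saturation, so I_D2/I_D1 = (1 + λ V_DS2)/(1 + λ V_DS1).
6.77/5.28 = 1.282 = (1 + 6.4 λ)/(1 + 1.82 λ).
Solving: λ (I_D1 V_DS2 − I_D2 V_DS1) = I_D2 − I_D1, so λ = (6.77 − 5.28) / (5.28 × 6.4 − 6.77 × 1.82) = 1.49 / 21.5 = 0.0694 V⁻¹.

λ = 0.0694 V⁻¹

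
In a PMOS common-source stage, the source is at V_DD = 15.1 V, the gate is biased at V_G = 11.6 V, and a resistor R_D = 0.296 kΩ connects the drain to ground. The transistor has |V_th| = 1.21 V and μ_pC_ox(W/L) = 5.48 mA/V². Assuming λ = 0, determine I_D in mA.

I_D = 14.4 mA

V_SG = V_DD − V_G = 15.1 − 11.6 = 3.5 V, so V_ov = 3.5 − 1.21 = 2.29 V.
Assume saturation: I_D = ½ k_p V_ov² = 0.5 × 5.48 × 2.29² = 14.4 mA, giving V_SD = V_DD − I_D R_D = 15.1 − 14.4 × 0.296 = 10.8 V.
V_SD = 10.8 V ≥ V_ov = 2.29 V, confirming saturation.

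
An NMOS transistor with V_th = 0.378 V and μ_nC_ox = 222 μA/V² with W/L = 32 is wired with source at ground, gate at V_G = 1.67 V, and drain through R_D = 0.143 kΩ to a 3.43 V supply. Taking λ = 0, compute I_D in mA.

I_D = 5.93 mA

V_GS = V_G = 1.67 V, so V_ov = 1.67 − 0.378 = 1.29 V.
k_n = μ_nC_ox · (W/L) = 7.104 mA/V².
Assume saturation: I_D = ½ k_n V_ov² = 0.5 × 7.104 × 1.29² = 5.93 mA, giving V_DS = V_DD − I_D R_D = 3.43 − 5.93 × 0.143 = 2.58 V.
V_DS = 2.58 V ≥ V_ov = 1.29 V, confirming saturation.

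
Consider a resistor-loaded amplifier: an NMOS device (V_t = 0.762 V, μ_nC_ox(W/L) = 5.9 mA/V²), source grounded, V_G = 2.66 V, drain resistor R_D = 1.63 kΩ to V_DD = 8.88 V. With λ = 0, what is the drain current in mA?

V_GS = V_G = 2.66 V, so V_ov = 2.66 − 0.762 = 1.9 V.
Assume saturation: I_D = ½ k_n V_ov² = 0.5 × 5.9 × 1.9² = 10.6 mA, giving V_DS = V_DD − I_D R_D = 8.88 − 10.6 × 1.63 = -8.44 V.
But -8.44 V < V_ov = 1.9 V, so the device is actually in triode.
In triode I_D = k_n[V_ov V_DS − ½ V_DS²] and I_D = (V_DD − V_DS)/R_D. Equating: 4.81 V_DS² − 19.25 V_DS + 8.88 = 0, giving V_DS = 0.532 V (the root below V_ov).
I_D = (8.88 − 0.532) / 1.63 = 5.12 mA.

I_D = 5.12 mA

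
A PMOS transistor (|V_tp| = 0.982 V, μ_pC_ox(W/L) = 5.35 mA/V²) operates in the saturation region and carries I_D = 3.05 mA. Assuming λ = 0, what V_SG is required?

In saturation I_D = ½ k_p (V_SG − |V_tp|)², so V_SG − |V_tp| = √(2 I_D / k_p) = √(2 × 3.05 / 5.35) = 1.07 V.
V_SG = 0.982 + 1.07 = 2.05 V.

V_SG = 2.05 V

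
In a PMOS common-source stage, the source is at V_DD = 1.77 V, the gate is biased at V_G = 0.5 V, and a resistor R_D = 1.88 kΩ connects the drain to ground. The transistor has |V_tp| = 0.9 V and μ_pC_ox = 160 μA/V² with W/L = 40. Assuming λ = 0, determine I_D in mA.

I_D = 0.438 mA

V_SG = V_DD − V_G = 1.77 − 0.5 = 1.27 V, so V_ov = 1.27 − 0.9 = 0.37 V.
k_p = μ_pC_ox · (W/L) = 6.4 mA/V².
Assume saturation: I_D = ½ k_p V_ov² = 0.5 × 6.4 × 0.37² = 0.438 mA, giving V_SD = V_DD − I_D R_D = 1.77 − 0.438 × 1.88 = 0.946 V.
V_SD = 0.946 V ≥ V_ov = 0.37 V, confirming saturation.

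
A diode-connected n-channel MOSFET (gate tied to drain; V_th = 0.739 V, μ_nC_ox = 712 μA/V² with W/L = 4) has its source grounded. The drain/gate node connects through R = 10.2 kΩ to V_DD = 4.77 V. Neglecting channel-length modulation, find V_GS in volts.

With gate tied to drain, V_GS = V_DS ≥ V_GS − V_th, so the device is in saturation.
k_n = μ_nC_ox · (W/L) = 2.848 mA/V².
KCL at the drain: ½ k_n (V_GS − V_th)² = (V_DD − V_GS)/R.
Let x = V_GS − 0.739. Then 14.5 x² + x − 4.031 = 0, giving x = 0.494 V (positive root), so V_GS = 1.23 V.
I_D = (V_DD − V_GS)/R = (4.77 − 1.23) / 10.2 = 0.347 mA.

V_GS = 1.23 V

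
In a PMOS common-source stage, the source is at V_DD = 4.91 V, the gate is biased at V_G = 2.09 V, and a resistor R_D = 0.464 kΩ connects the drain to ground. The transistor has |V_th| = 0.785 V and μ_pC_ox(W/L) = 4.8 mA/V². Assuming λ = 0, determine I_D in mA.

I_D = 8.09 mA

V_SG = V_DD − V_G = 4.91 − 2.09 = 2.82 V, so V_ov = 2.82 − 0.785 = 2.04 V.
Assume saturation: I_D = ½ k_p V_ov² = 0.5 × 4.8 × 2.04² = 9.94 mA, giving V_SD = V_DD − I_D R_D = 4.91 − 9.94 × 0.464 = 0.298 V.
But 0.298 V < V_ov = 2.04 V, so the device is actually in triode.
In triode I_D = k_p[V_ov V_SD − ½ V_SD²] and I_D = (V_DD − V_SD)/R_D. Equating: 1.11 V_SD² − 5.532 V_SD + 4.91 = 0, giving V_SD = 1.16 V (the root below V_ov).
I_D = (4.91 − 1.16) / 0.464 = 8.09 mA.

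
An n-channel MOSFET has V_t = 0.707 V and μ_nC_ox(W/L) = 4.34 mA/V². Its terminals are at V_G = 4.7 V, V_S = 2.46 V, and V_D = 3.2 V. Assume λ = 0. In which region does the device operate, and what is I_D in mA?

V_GS = V_G − V_S = 4.7 − 2.46 = 2.24 V; V_DS = V_D − V_S = 3.2 − 2.46 = 0.74 V.
V_ov = V_GS − V_t = 2.24 − 0.707 = 1.53 V.
Since V_DS = 0.74 V < V_ov = 1.53 V, the device is in the triode region.
I_D = k_n [V_ov · V_DS − ½ V_DS²] = 4.34 × [1.53 × 0.74 − 0.5 × 0.74²] = 3.74 mA.

Triode; I_D = 3.74 mA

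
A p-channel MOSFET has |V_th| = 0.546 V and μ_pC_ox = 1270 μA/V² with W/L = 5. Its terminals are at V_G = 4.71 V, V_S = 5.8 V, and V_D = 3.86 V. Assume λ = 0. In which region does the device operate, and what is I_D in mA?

V_SG = V_S − V_G = 5.8 − 4.71 = 1.09 V; V_SD = V_S − V_D = 5.8 − 3.86 = 1.94 V.
k_p = μ_pC_ox · (W/L) = 6.35 mA/V².
V_ov = V_SG − |V_th| = 1.09 − 0.546 = 0.544 V.
Since V_SD = 1.94 V ≥ V_ov = 0.544 V, the device is in saturation.
I_D = ½ k_p V_ov² = 0.5 × 6.35 × 0.544² = 0.94 mA.

Saturation; I_D = 0.940 mA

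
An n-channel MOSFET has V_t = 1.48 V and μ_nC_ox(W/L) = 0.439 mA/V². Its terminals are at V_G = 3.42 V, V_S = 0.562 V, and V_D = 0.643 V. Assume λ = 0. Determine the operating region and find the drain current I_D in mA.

V_GS = V_G − V_S = 3.42 − 0.562 = 2.86 V; V_DS = V_D − V_S = 0.643 − 0.562 = 0.081 V.
V_ov = V_GS − V_t = 2.86 − 1.48 = 1.38 V.
Since V_DS = 0.081 V < V_ov = 1.38 V, the device is in the triode region.
I_D = k_n [V_ov · V_DS − ½ V_DS²] = 0.439 × [1.38 × 0.081 − 0.5 × 0.081²] = 0.0476 mA.

Triode; I_D = 0.0476 mA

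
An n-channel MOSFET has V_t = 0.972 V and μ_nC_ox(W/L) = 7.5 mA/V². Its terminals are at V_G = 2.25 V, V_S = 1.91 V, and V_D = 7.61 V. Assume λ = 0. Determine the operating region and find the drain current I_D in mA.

Cutoff; I_D = 0 mA

V_GS = V_G − V_S = 2.25 − 1.91 = 0.34 V; V_DS = V_D − V_S = 7.61 − 1.91 = 5.7 V.
V_GS = 0.34 V < V_t = 0.972 V, so the transistor is in cutoff.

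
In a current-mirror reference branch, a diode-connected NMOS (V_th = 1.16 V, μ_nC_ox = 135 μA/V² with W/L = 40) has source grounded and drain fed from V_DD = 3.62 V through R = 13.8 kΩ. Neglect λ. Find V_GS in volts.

With gate tied to drain, V_GS = V_DS ≥ V_GS − V_th, so the device is in saturation.
k_n = μ_nC_ox · (W/L) = 5.4 mA/V².
KCL at the drain: ½ k_n (V_GS − V_th)² = (V_DD − V_GS)/R.
Let x = V_GS − 1.16. Then 37.3 x² + x − 2.46 = 0, giving x = 0.244 V (positive root), so V_GS = 1.4 V.
I_D = (V_DD − V_GS)/R = (3.62 − 1.4) / 13.8 = 0.161 mA.

V_GS = 1.40 V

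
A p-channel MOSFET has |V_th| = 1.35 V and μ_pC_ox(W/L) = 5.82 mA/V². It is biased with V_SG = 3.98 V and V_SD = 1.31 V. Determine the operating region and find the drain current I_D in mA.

Triode; I_D = 15.1 mA

V_ov = V_SG − |V_th| = 3.98 − 1.35 = 2.63 V.
Since V_SD = 1.31 V < V_ov = 2.63 V, the device is in the triode region.
I_D = k_p [V_ov · V_SD − ½ V_SD²] = 5.82 × [2.63 × 1.31 − 0.5 × 1.31²] = 15.1 mA.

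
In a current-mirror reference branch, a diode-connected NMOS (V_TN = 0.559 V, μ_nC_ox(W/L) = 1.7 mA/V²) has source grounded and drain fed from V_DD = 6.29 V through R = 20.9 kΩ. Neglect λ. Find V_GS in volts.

With gate tied to drain, V_GS = V_DS ≥ V_GS − V_TN, so the device is in saturation.
KCL at the drain: ½ k_n (V_GS − V_TN)² = (V_DD − V_GS)/R.
Let x = V_GS − 0.559. Then 17.8 x² + x − 5.731 = 0, giving x = 0.541 V (positive root), so V_GS = 1.1 V.
I_D = (V_DD − V_GS)/R = (6.29 − 1.1) / 20.9 = 0.248 mA.

V_GS = 1.10 V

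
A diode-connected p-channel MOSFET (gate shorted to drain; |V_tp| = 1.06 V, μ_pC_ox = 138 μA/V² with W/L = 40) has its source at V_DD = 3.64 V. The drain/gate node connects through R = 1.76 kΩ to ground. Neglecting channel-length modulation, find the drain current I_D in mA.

I_D = 1.11 mA

With gate tied to drain, V_SG = V_SD ≥ V_SG − |V_tp|, so the device is in saturation.
k_p = μ_pC_ox · (W/L) = 5.52 mA/V².
KCL at the drain: ½ k_p (V_SG − |V_tp|)² = (V_DD − V_SG)/R.
Let x = V_SG − 1.06. Then 4.86 x² + x − 2.58 = 0, giving x = 0.633 V (positive root), so V_SG = 1.69 V.
I_D = (V_DD − V_SG)/R = (3.64 − 1.69) / 1.76 = 1.11 mA.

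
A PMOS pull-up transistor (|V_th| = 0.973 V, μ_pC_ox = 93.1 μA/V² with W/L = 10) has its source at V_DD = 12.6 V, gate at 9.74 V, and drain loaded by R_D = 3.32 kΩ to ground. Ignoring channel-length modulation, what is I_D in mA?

V_SG = V_DD − V_G = 12.6 − 9.74 = 2.86 V, so V_ov = 2.86 − 0.973 = 1.89 V.
k_p = μ_pC_ox · (W/L) = 0.931 mA/V².
Assume saturation: I_D = ½ k_p V_ov² = 0.5 × 0.931 × 1.89² = 1.66 mA, giving V_SD = V_DD − I_D R_D = 12.6 − 1.66 × 3.32 = 7.1 V.
V_SD = 7.1 V ≥ V_ov = 1.89 V, confirming saturation.

I_D = 1.66 mA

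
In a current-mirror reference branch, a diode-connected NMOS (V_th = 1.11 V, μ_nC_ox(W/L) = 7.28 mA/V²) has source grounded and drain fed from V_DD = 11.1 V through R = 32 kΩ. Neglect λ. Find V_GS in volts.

V_GS = 1.40 V

With gate tied to drain, V_GS = V_DS ≥ V_GS − V_th, so the device is in saturation.
KCL at the drain: ½ k_n (V_GS − V_th)² = (V_DD − V_GS)/R.
Let x = V_GS − 1.11. Then 116 x² + x − 9.99 = 0, giving x = 0.289 V (positive root), so V_GS = 1.4 V.
I_D = (V_DD − V_GS)/R = (11.1 − 1.4) / 32 = 0.303 mA.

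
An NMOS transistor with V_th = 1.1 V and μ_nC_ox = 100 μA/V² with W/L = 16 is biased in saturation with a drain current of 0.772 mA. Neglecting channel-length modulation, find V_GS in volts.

k_n = μ_nC_ox · (W/L) = 1.6 mA/V².
In saturation I_D = ½ k_n (V_GS − V_th)², so V_GS − V_th = √(2 I_D / k_n) = √(2 × 0.772 / 1.6) = 0.982 V.
V_GS = 1.1 + 0.982 = 2.08 V.

V_GS = 2.08 V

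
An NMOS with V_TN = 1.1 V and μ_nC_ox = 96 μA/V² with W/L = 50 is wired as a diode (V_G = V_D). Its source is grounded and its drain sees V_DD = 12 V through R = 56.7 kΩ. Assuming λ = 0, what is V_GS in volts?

With gate tied to drain, V_GS = V_DS ≥ V_GS − V_TN, so the device is in saturation.
k_n = μ_nC_ox · (W/L) = 4.8 mA/V².
KCL at the drain: ½ k_n (V_GS − V_TN)² = (V_DD − V_GS)/R.
Let x = V_GS − 1.1. Then 136 x² + x − 10.9 = 0, giving x = 0.279 V (positive root), so V_GS = 1.38 V.
I_D = (V_DD − V_GS)/R = (12 − 1.38) / 56.7 = 0.187 mA.

V_GS = 1.38 V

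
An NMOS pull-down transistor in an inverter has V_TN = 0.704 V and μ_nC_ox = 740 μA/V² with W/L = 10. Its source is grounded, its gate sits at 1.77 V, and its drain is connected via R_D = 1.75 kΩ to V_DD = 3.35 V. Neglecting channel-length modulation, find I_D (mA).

V_GS = V_G = 1.77 V, so V_ov = 1.77 − 0.704 = 1.07 V.
k_n = μ_nC_ox · (W/L) = 7.4 mA/V².
Assume saturation: I_D = ½ k_n V_ov² = 0.5 × 7.4 × 1.07² = 4.2 mA, giving V_DS = V_DD − I_D R_D = 3.35 − 4.2 × 1.75 = -4.01 V.
But -4.01 V < V_ov = 1.07 V, so the device is actually in triode.
In triode I_D = k_n[V_ov V_DS − ½ V_DS²] and I_D = (V_DD − V_DS)/R_D. Equating: 6.48 V_DS² − 14.8 V_DS + 3.35 = 0, giving V_DS = 0.255 V (the root below V_ov).
I_D = (3.35 − 0.255) / 1.75 = 1.77 mA.

I_D = 1.77 mA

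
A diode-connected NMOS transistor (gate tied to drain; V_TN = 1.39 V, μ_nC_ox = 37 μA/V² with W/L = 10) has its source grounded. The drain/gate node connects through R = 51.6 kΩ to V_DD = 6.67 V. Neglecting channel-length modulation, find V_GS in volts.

V_GS = 2.08 V

With gate tied to drain, V_GS = V_DS ≥ V_GS − V_TN, so the device is in saturation.
k_n = μ_nC_ox · (W/L) = 0.37 mA/V².
KCL at the drain: ½ k_n (V_GS − V_TN)² = (V_DD − V_GS)/R.
Let x = V_GS − 1.39. Then 9.55 x² + x − 5.28 = 0, giving x = 0.693 V (positive root), so V_GS = 2.08 V.
I_D = (V_DD − V_GS)/R = (6.67 − 2.08) / 51.6 = 0.0889 mA.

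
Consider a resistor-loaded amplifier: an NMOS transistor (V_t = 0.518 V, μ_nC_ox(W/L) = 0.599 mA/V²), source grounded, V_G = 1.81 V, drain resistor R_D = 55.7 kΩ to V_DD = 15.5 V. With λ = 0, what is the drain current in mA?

I_D = 0.271 mA

V_GS = V_G = 1.81 V, so V_ov = 1.81 − 0.518 = 1.29 V.
Assume saturation: I_D = ½ k_n V_ov² = 0.5 × 0.599 × 1.29² = 0.5 mA, giving V_DS = V_DD − I_D R_D = 15.5 − 0.5 × 55.7 = -12.3 V.
But -12.3 V < V_ov = 1.29 V, so the device is actually in triode.
In triode I_D = k_n[V_ov V_DS − ½ V_DS²] and I_D = (V_DD − V_DS)/R_D. Equating: 16.7 V_DS² − 44.11 V_DS + 15.5 = 0, giving V_DS = 0.417 V (the root below V_ov).
I_D = (15.5 − 0.417) / 55.7 = 0.271 mA.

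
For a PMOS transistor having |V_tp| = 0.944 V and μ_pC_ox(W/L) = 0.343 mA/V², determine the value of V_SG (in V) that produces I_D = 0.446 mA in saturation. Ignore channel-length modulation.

V_SG = 2.56 V

In saturation I_D = ½ k_p (V_SG − |V_tp|)², so V_SG − |V_tp| = √(2 I_D / k_p) = √(2 × 0.446 / 0.343) = 1.61 V.
V_SG = 0.944 + 1.61 = 2.56 V.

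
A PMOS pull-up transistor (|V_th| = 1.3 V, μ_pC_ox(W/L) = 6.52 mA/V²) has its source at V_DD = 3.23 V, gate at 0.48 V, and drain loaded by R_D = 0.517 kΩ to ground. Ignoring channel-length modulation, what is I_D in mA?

I_D = 4.93 mA

V_SG = V_DD − V_G = 3.23 − 0.48 = 2.75 V, so V_ov = 2.75 − 1.3 = 1.45 V.
Assume saturation: I_D = ½ k_p V_ov² = 0.5 × 6.52 × 1.45² = 6.85 mA, giving V_SD = V_DD − I_D R_D = 3.23 − 6.85 × 0.517 = -0.314 V.
But -0.314 V < V_ov = 1.45 V, so the device is actually in triode.
In triode I_D = k_p[V_ov V_SD − ½ V_SD²] and I_D = (V_DD − V_SD)/R_D. Equating: 1.69 V_SD² − 5.888 V_SD + 3.23 = 0, giving V_SD = 0.682 V (the root below V_ov).
I_D = (3.23 − 0.682) / 0.517 = 4.93 mA.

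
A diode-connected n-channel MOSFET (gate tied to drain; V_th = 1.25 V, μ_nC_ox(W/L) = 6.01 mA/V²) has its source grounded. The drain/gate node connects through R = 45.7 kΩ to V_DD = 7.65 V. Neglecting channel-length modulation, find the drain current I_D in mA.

I_D = 0.135 mA

With gate tied to drain, V_GS = V_DS ≥ V_GS − V_th, so the device is in saturation.
KCL at the drain: ½ k_n (V_GS − V_th)² = (V_DD − V_GS)/R.
Let x = V_GS − 1.25. Then 137 x² + x − 6.4 = 0, giving x = 0.212 V (positive root), so V_GS = 1.46 V.
I_D = (V_DD − V_GS)/R = (7.65 − 1.46) / 45.7 = 0.135 mA.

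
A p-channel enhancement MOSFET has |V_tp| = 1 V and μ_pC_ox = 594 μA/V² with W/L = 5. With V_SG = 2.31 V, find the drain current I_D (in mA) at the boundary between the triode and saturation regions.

At the boundary V_SD = V_ov = V_SG − |V_tp| = 2.31 − 1 = 1.31 V.
k_p = μ_pC_ox · (W/L) = 2.97 mA/V².
I_D = ½ k_p V_ov² = 0.5 × 2.97 × 1.31² = 2.55 mA.

I_D = 2.55 mA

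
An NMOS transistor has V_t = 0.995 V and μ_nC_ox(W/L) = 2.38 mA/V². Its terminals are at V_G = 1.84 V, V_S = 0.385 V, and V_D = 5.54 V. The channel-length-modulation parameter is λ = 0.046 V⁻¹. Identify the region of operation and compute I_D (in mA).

Saturation; I_D = 0.312 mA

V_GS = V_G − V_S = 1.84 − 0.385 = 1.46 V; V_DS = V_D − V_S = 5.54 − 0.385 = 5.16 V.
V_ov = V_GS − V_t = 1.46 − 0.995 = 0.46 V.
Since V_DS = 5.16 V ≥ V_ov = 0.46 V, the device is in saturation.
I_D = ½ k_n V_ov² (1 + λ V_DS) = 0.5 × 2.38 × 0.46² × (1 + 0.046 × 5.16) = 0.312 mA.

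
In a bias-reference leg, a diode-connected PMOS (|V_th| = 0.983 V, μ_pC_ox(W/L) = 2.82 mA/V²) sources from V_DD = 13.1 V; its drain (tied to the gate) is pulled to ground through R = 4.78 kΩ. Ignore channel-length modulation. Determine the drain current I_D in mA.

I_D = 2.27 mA

With gate tied to drain, V_SG = V_SD ≥ V_SG − |V_th|, so the device is in saturation.
KCL at the drain: ½ k_p (V_SG − |V_th|)² = (V_DD − V_SG)/R.
Let x = V_SG − 0.983. Then 6.74 x² + x − 12.12 = 0, giving x = 1.27 V (positive root), so V_SG = 2.25 V.
I_D = (V_DD − V_SG)/R = (13.1 − 2.25) / 4.78 = 2.27 mA.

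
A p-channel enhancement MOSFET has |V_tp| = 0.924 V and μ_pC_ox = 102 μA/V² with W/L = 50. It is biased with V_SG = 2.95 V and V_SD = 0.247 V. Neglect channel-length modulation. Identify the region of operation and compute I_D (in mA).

Triode; I_D = 2.40 mA

k_p = μ_pC_ox · (W/L) = 5.1 mA/V².
V_ov = V_SG − |V_tp| = 2.95 − 0.924 = 2.03 V.
Since V_SD = 0.247 V < V_ov = 2.03 V, the device is in the triode region.
I_D = k_p [V_ov · V_SD − ½ V_SD²] = 5.1 × [2.03 × 0.247 − 0.5 × 0.247²] = 2.4 mA.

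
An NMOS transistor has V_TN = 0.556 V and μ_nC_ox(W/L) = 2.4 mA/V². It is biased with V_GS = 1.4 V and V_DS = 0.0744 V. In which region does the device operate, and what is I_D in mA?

V_ov = V_GS − V_TN = 1.4 − 0.556 = 0.844 V.
Since V_DS = 0.0744 V < V_ov = 0.844 V, the device is in the triode region.
I_D = k_n [V_ov · V_DS − ½ V_DS²] = 2.4 × [0.844 × 0.0744 − 0.5 × 0.0744²] = 0.144 mA.

Triode; I_D = 0.144 mA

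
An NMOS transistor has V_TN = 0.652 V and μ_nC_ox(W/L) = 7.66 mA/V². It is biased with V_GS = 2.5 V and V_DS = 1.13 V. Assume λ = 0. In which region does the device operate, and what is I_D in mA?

V_ov = V_GS − V_TN = 2.5 − 0.652 = 1.85 V.
Since V_DS = 1.13 V < V_ov = 1.85 V, the device is in the triode region.
I_D = k_n [V_ov · V_DS − ½ V_DS²] = 7.66 × [1.85 × 1.13 − 0.5 × 1.13²] = 11.1 mA.

Triode; I_D = 11.1 mA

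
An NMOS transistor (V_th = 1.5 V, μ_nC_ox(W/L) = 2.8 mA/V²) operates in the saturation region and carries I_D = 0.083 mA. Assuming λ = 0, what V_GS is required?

In saturation I_D = ½ k_n (V_GS − V_th)², so V_GS − V_th = √(2 I_D / k_n) = √(2 × 0.083 / 2.8) = 0.243 V.
V_GS = 1.5 + 0.243 = 1.74 V.

V_GS = 1.74 V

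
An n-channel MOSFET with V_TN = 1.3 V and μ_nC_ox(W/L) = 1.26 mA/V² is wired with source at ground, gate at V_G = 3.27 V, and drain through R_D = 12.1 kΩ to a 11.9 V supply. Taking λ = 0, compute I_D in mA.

V_GS = V_G = 3.27 V, so V_ov = 3.27 − 1.3 = 1.97 V.
Assume saturation: I_D = ½ k_n V_ov² = 0.5 × 1.26 × 1.97² = 2.44 mA, giving V_DS = V_DD − I_D R_D = 11.9 − 2.44 × 12.1 = -17.7 V.
But -17.7 V < V_ov = 1.97 V, so the device is actually in triode.
In triode I_D = k_n[V_ov V_DS − ½ V_DS²] and I_D = (V_DD − V_DS)/R_D. Equating: 7.62 V_DS² − 31.03 V_DS + 11.9 = 0, giving V_DS = 0.429 V (the root below V_ov).
I_D = (11.9 − 0.429) / 12.1 = 0.948 mA.

I_D = 0.948 mA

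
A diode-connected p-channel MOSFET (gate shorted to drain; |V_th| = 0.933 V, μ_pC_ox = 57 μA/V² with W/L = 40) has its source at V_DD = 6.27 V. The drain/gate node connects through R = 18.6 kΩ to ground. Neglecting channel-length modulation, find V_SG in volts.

V_SG = 1.41 V

With gate tied to drain, V_SG = V_SD ≥ V_SG − |V_th|, so the device is in saturation.
k_p = μ_pC_ox · (W/L) = 2.28 mA/V².
KCL at the drain: ½ k_p (V_SG − |V_th|)² = (V_DD − V_SG)/R.
Let x = V_SG − 0.933. Then 21.2 x² + x − 5.337 = 0, giving x = 0.479 V (positive root), so V_SG = 1.41 V.
I_D = (V_DD − V_SG)/R = (6.27 − 1.41) / 18.6 = 0.261 mA.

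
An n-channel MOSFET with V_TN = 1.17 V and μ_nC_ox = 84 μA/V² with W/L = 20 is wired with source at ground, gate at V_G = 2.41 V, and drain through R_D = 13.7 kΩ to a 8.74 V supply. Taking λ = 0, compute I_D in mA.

I_D = 0.613 mA

V_GS = V_G = 2.41 V, so V_ov = 2.41 − 1.17 = 1.24 V.
k_n = μ_nC_ox · (W/L) = 1.68 mA/V².
Assume saturation: I_D = ½ k_n V_ov² = 0.5 × 1.68 × 1.24² = 1.29 mA, giving V_DS = V_DD − I_D R_D = 8.74 − 1.29 × 13.7 = -8.95 V.
But -8.95 V < V_ov = 1.24 V, so the device is actually in triode.
In triode I_D = k_n[V_ov V_DS − ½ V_DS²] and I_D = (V_DD − V_DS)/R_D. Equating: 11.5 V_DS² − 29.54 V_DS + 8.74 = 0, giving V_DS = 0.341 V (the root below V_ov).
I_D = (8.74 − 0.341) / 13.7 = 0.613 mA.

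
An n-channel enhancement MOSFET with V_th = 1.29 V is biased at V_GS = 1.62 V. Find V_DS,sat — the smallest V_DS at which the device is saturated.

The boundary between triode and saturation is V_DS = V_GS − V_th = V_ov.
V_ov = 1.62 − 1.29 = 0.33 V.

V_DS,sat = 0.330 V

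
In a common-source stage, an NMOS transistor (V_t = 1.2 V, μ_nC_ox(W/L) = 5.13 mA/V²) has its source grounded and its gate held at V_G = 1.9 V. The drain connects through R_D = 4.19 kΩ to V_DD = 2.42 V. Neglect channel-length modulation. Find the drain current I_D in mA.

V_GS = V_G = 1.9 V, so V_ov = 1.9 − 1.2 = 0.7 V.
Assume saturation: I_D = ½ k_n V_ov² = 0.5 × 5.13 × 0.7² = 1.26 mA, giving V_DS = V_DD − I_D R_D = 2.42 − 1.26 × 4.19 = -2.85 V.
But -2.85 V < V_ov = 0.7 V, so the device is actually in triode.
In triode I_D = k_n[V_ov V_DS − ½ V_DS²] and I_D = (V_DD − V_DS)/R_D. Equating: 10.7 V_DS² − 16.05 V_DS + 2.42 = 0, giving V_DS = 0.17 V (the root below V_ov).
I_D = (2.42 − 0.17) / 4.19 = 0.537 mA.

I_D = 0.537 mA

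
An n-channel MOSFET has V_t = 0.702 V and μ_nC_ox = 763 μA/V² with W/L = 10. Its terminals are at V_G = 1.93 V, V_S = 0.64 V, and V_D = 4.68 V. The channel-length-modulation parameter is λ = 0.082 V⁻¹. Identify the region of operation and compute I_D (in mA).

V_GS = V_G − V_S = 1.93 − 0.64 = 1.29 V; V_DS = V_D − V_S = 4.68 − 0.64 = 4.04 V.
k_n = μ_nC_ox · (W/L) = 7.63 mA/V².
V_ov = V_GS − V_t = 1.29 − 0.702 = 0.588 V.
Since V_DS = 4.04 V ≥ V_ov = 0.588 V, the device is in saturation.
I_D = ½ k_n V_ov² (1 + λ V_DS) = 0.5 × 7.63 × 0.588² × (1 + 0.082 × 4.04) = 1.76 mA.

Saturation; I_D = 1.76 mA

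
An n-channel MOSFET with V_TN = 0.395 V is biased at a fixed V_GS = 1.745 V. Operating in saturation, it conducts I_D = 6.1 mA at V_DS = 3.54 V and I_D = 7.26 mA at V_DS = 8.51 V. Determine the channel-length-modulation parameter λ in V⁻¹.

With V_GS fixed, I_D ∝ (1 + λ V_DS) in saturation, so I_D2/I_D1 = (1 + λ V_DS2)/(1 + λ V_DS1).
7.26/6.1 = 1.19 = (1 + 8.51 λ)/(1 + 3.54 λ).
Solving: λ (I_D1 V_DS2 − I_D2 V_DS1) = I_D2 − I_D1, so λ = (7.26 − 6.1) / (6.1 × 8.51 − 7.26 × 3.54) = 1.16 / 26.2 = 0.0443 V⁻¹.

λ = 0.0443 V⁻¹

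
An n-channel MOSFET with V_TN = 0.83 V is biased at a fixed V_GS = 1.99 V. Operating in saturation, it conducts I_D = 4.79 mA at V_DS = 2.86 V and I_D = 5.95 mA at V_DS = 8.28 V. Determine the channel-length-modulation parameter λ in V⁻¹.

With V_GS fixed, I_D ∝ (1 + λ V_DS) in saturation, so I_D2/I_D1 = (1 + λ V_DS2)/(1 + λ V_DS1).
5.95/4.79 = 1.242 = (1 + 8.28 λ)/(1 + 2.86 λ).
Solving: λ (I_D1 V_DS2 − I_D2 V_DS1) = I_D2 − I_D1, so λ = (5.95 − 4.79) / (4.79 × 8.28 − 5.95 × 2.86) = 1.16 / 22.6 = 0.0512 V⁻¹.

λ = 0.0512 V⁻¹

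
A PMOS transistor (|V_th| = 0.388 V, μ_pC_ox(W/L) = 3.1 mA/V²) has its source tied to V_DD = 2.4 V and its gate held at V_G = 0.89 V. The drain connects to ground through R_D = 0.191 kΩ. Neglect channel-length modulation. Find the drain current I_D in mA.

I_D = 1.95 mA

V_SG = V_DD − V_G = 2.4 − 0.89 = 1.51 V, so V_ov = 1.51 − 0.388 = 1.12 V.
Assume saturation: I_D = ½ k_p V_ov² = 0.5 × 3.1 × 1.12² = 1.95 mA, giving V_SD = V_DD − I_D R_D = 2.4 − 1.95 × 0.191 = 2.03 V.
V_SD = 2.03 V ≥ V_ov = 1.12 V, confirming saturation.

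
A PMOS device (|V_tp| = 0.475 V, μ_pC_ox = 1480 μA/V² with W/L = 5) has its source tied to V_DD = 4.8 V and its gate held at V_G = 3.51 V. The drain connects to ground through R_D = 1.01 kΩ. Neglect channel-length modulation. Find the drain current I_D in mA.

I_D = 2.46 mA

V_SG = V_DD − V_G = 4.8 − 3.51 = 1.29 V, so V_ov = 1.29 − 0.475 = 0.815 V.
k_p = μ_pC_ox · (W/L) = 7.4 mA/V².
Assume saturation: I_D = ½ k_p V_ov² = 0.5 × 7.4 × 0.815² = 2.46 mA, giving V_SD = V_DD − I_D R_D = 4.8 − 2.46 × 1.01 = 2.32 V.
V_SD = 2.32 V ≥ V_ov = 0.815 V, confirming saturation.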